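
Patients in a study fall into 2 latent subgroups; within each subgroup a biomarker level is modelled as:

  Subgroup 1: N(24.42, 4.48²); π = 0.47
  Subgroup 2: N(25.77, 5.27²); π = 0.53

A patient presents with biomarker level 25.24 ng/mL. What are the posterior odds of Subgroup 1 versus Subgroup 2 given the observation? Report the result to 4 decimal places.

1.0310

Since P(k|x) ∝ π_k f_k(x), the posterior odds are π_i f_i(x) / (π_j f_j(x)).
Evaluate each component's likelihood at the observed value:
  f_1 = (1/(4.48·√(2π)))·exp(−(25.24−24.42)²/(2·4.48²)) = 0.089050·exp(-0.01675) = 0.0875704
  f_2 = (1/(5.27·√(2π)))·exp(−(25.24−25.77)²/(2·5.27²)) = 0.075701·exp(-0.00506) = 0.0753188
Odds = (0.47/0.53) × (0.0875704/0.0753188) = 0.886792 × 1.16266 ≈ 1.0310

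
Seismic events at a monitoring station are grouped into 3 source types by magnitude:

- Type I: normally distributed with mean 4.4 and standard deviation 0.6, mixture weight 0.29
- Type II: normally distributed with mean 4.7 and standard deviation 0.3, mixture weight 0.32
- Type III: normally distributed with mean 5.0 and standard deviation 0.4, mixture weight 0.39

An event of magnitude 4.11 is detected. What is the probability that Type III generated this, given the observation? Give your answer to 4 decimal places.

Posterior ∝ prior × likelihood, so P(k | x) ∝ P(Z=k) f_k(x); normalise over all components.
Evaluate each component's likelihood at the observed value:
  f_I = (1/(0.6·√(2π)))·exp(−(4.11−4.4)²/(2·0.6²)) = 0.664904·exp(-0.11681) = 0.591604
  f_II = (1/(0.3·√(2π)))·exp(−(4.11−4.7)²/(2·0.3²)) = 1.329808·exp(-1.93389) = 0.19227
  f_III = (1/(0.4·√(2π)))·exp(−(4.11−5.0)²/(2·0.4²)) = 0.997356·exp(-2.47531) = 0.0839142
Prior × likelihood for each component:
  P(Z=I)·f_I = 0.29 × 0.591604 = 0.171565
  P(Z=II)·f_II = 0.32 × 0.19227 = 0.0615264
  P(Z=III)·f_III = 0.39 × 0.0839142 = 0.0327265
Denominator: 0.171565 + 0.0615264 + 0.0327265 = 0.265818
P(Type III | 4.11) ≈ 0.1231

0.1231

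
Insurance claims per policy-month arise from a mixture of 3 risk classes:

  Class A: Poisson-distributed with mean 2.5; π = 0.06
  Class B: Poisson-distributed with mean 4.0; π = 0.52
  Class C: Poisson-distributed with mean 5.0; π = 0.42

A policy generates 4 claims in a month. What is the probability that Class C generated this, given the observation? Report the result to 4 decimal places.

0.4020

The responsibility of component k is P(Z=k) f_k(x) divided by Σ_j P(Z=j) f_j(x).
Component likelihoods at x = 4 claims:
  f_A = 0.133602
  f_B = 0.195367
  f_C = 0.175467
Multiply by the mixture weights:
  P(Z=A)·f_A = 0.06 × 0.133602 = 0.00801611
  P(Z=B)·f_B = 0.52 × 0.195367 = 0.101591
  P(Z=C)·f_C = 0.42 × 0.175467 = 0.0736963
Evidence: 0.00801611 + 0.101591 + 0.0736963 = 0.183303
So the posterior for Class C is 0.0736963 / 0.183303 ≈ 0.4020.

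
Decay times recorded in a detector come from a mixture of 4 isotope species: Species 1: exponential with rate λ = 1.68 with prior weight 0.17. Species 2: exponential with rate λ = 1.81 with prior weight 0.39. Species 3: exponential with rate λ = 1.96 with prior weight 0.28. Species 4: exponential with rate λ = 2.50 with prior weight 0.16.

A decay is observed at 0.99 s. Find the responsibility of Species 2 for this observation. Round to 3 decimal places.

The responsibility of component k is π_k f_k(x) divided by Σ_j π_j f_j(x).
Exponential densities:
  p_1 = 0.318413
  p_2 = 0.301624
  p_3 = 0.281547
  p_4 = 0.210407
Weight by the priors:
  π_1·p_1 = 0.17 × 0.318413 = 0.0541302
  π_2·p_2 = 0.39 × 0.301624 = 0.117633
  π_3·p_3 = 0.28 × 0.281547 = 0.0788332
  π_4·p_4 = 0.16 × 0.210407 = 0.0336652
Sum: 0.0541302 + 0.117633 + 0.0788332 + 0.0336652 = 0.284262
So the posterior for Species 2 is 0.117633 / 0.284262 ≈ 0.414.

0.414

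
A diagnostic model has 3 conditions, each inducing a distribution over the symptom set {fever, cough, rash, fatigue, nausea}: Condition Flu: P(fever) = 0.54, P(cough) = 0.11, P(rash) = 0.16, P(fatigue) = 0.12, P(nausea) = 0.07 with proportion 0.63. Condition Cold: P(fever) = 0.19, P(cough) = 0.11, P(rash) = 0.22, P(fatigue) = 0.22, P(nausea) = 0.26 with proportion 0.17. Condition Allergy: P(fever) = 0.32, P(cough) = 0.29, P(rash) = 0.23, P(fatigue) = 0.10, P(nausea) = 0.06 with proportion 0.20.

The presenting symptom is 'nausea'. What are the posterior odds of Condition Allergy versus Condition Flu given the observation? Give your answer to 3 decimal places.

The posterior odds equal the prior odds times the likelihood ratio: (π_i/π_j)·(f_i(x)/f_j(x)).
Evaluate each component's likelihood at the observed value:
  p_Flu = P(nausea | comp) = 0.07
  p_Cold = P(nausea | comp) = 0.26
  p_Allergy = P(nausea | comp) = 0.06
Odds = (0.20/0.63) × (0.06/0.07) = 0.31746 × 0.857143 ≈ 0.272

0.272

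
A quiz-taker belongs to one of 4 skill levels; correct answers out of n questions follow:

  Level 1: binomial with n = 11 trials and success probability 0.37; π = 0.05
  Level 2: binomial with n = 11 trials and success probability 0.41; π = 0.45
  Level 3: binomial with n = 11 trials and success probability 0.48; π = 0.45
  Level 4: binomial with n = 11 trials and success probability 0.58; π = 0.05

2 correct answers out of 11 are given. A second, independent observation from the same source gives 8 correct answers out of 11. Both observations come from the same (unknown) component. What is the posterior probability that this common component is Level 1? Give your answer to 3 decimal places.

0.040

By Bayes' theorem, P(k | x) = π_k f_k(x) / Σ_j π_j f_j(x).
Since both observations come from the same component, the likelihood for component k is f_k(x₁)·f_k(x₂).
  L_1 = [C(11,2)·0.37^2·0.63^9 = 55·0.1369·0.0156338 = 0.117715] × [0.0144917] = 0.00170589
  L_2 = [C(11,2)·0.41^2·0.59^9 = 55·0.1681·0.008663 = 0.0800937] × [0.0270589] = 0.00216725
  L_3 = [C(11,2)·0.48^2·0.52^9 = 55·0.2304·0.00277991 = 0.035227] × [0.0653768] = 0.00230303
  L_4 = [C(11,2)·0.58^2·0.42^9 = 55·0.3364·0.000406671 = 0.00752423] × [0.156551] = 0.00117793
Prior × likelihood for each component:
  π_1·L_1 = 0.05 × 0.00170589 = 8.52944e-05
  π_2·L_2 = 0.45 × 0.00216725 = 0.000975263
  π_3·L_3 = 0.45 × 0.00230303 = 0.00103636
  π_4·L_4 = 0.05 × 0.00117793 = 5.88963e-05
Marginal: 8.52944e-05 + 0.000975263 + 0.00103636 + 5.88963e-05 = 0.00215582
P(Level 1 | x) ≈ 0.040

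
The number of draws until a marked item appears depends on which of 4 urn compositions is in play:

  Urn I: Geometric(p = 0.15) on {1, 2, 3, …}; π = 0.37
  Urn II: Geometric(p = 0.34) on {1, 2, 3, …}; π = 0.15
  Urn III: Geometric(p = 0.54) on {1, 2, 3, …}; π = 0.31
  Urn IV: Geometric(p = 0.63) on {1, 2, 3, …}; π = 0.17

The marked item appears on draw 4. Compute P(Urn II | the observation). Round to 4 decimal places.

Apply Bayes' rule: the posterior for each component is proportional to its prior times its likelihood at x.
Component likelihoods at x = 4:
  L_I = 0.0921187
  L_II = 0.0977486
  L_III = 0.0525614
  L_IV = 0.0319114
Unnormalised posteriors:
  w_I·L_I = 0.37 × 0.0921187 = 0.0340839
  w_II·L_II = 0.15 × 0.0977486 = 0.0146623
  w_III·L_III = 0.31 × 0.0525614 = 0.016294
  w_IV·L_IV = 0.17 × 0.0319114 = 0.00542494
Sum: 0.0340839 + 0.0146623 + 0.016294 + 0.00542494 = 0.0704652
P(Urn II | 4) = 0.0146623 / 0.0704652 ≈ 0.2081

0.2081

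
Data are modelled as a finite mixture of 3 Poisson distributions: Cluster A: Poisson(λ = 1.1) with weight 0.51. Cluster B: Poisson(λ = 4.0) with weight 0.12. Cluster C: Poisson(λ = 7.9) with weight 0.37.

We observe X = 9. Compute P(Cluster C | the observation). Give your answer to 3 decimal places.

0.966

P(component k | x) = w_k·f_k(x) / marginal(x), where marginal(x) = Σ_j w_j·f_j(x).
Poisson probabilities:
  f_A = 2.16295e-06
  f_B = 0.0132312
  f_C = 0.122449
Unnormalised posteriors:
  w_A·f_A = 0.51 × 2.16295e-06 = 1.10311e-06
  w_B·f_B = 0.12 × 0.0132312 = 0.00158774
  w_C·f_C = 0.37 × 0.122449 = 0.045306
Evidence: 1.10311e-06 + 0.00158774 + 0.045306 = 0.0468949
P(Cluster C | the observation) = 0.045306 / 0.0468949 ≈ 0.966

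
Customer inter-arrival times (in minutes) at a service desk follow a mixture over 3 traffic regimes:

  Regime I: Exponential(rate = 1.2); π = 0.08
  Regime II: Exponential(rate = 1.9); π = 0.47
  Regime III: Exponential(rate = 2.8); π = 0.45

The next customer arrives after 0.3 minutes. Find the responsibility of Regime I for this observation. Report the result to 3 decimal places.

0.060

The responsibility of component k is w_k f_k(x) divided by Σ_j w_j f_j(x).
Component likelihoods at x = 0.3 minutes:
  p_I = 1.2·e^(−1.2·0.3) = 1.2·e^(−0.3600) = 0.837212
  p_II = 1.9·e^(−1.9·0.3) = 1.9·e^(−0.5700) = 1.0745
  p_III = 2.8·e^(−2.8·0.3) = 2.8·e^(−0.8400) = 1.20879
Weight by the priors:
  w_I·p_I = 0.08 × 0.837212 = 0.0669769
  w_II·p_II = 0.47 × 1.0745 = 0.505014
  w_III·p_III = 0.45 × 1.20879 = 0.543955
Evidence: 0.0669769 + 0.505014 + 0.543955 = 1.11595
So the posterior for Regime I is 0.0669769 / 1.11595 ≈ 0.060.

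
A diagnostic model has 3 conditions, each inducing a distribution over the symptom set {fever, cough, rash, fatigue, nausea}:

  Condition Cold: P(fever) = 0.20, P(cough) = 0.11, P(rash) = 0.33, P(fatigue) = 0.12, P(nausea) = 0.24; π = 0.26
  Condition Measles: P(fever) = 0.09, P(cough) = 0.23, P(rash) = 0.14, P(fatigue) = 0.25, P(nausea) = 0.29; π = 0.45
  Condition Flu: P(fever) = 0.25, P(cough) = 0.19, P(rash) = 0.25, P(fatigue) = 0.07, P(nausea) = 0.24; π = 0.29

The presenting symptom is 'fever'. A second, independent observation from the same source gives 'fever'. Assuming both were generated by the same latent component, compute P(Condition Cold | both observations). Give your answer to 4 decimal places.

P(component k | x) = π_k·f_k(x) / marginal(x), where marginal(x) = Σ_j π_j·f_j(x).
Since both observations come from the same component, the likelihood for component k is f_k(x₁)·f_k(x₂).
  f_Cold = [0.2] × [0.2] = 0.04
  f_Measles = [0.09] × [0.09] = 0.0081
  f_Flu = [0.25] × [0.25] = 0.0625
Weight by the priors:
  π_Cold·f_Cold = 0.26 × 0.04 = 0.0104
  π_Measles·f_Measles = 0.45 × 0.0081 = 0.003645
  π_Flu·f_Flu = 0.29 × 0.0625 = 0.018125
Denominator: 0.0104 + 0.003645 + 0.018125 = 0.03217
P(Condition Cold | x₁, x₂) = 0.0104 / 0.03217 ≈ 0.3233

0.3233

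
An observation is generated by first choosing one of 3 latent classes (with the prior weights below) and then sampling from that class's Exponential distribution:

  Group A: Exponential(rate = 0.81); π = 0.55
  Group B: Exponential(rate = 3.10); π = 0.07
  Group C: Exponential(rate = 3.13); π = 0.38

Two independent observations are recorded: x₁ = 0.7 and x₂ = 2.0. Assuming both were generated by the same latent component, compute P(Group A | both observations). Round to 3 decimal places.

Posterior ∝ prior × likelihood, so P(k | x) ∝ π_k f_k(x); normalise over all components.
Since both observations come from the same component, the likelihood for component k is f_k(x₁)·f_k(x₂).
  L_A = [0.81·e^(−0.81·0.7) = 0.81·e^(−0.5670) = 0.459452] × [0.160298] = 0.0736492
  L_B = [3.10·e^(−3.10·0.7) = 3.10·e^(−2.1700) = 0.353951] × [0.00629123] = 0.00222679
  L_C = [3.13·e^(−3.13·0.7) = 3.13·e^(−2.1910) = 0.349949] × [0.0059822] = 0.00209347
Unnormalised posteriors:
  π_A·L_A = 0.55 × 0.0736492 = 0.0405071
  π_B·L_B = 0.07 × 0.00222679 = 0.000155875
  π_C·L_C = 0.38 × 0.00209347 = 0.000795517
Denominator: 0.0405071 + 0.000155875 + 0.000795517 = 0.0414584
P(Group A | x) ≈ 0.977

0.977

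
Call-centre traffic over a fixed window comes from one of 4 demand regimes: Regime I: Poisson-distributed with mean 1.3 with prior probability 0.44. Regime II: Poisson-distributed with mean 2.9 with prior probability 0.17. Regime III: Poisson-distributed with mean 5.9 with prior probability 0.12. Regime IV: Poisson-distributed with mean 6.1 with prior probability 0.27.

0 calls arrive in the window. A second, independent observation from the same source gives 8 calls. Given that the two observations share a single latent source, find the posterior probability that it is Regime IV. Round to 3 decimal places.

0.385

By Bayes' theorem, P(k | x) = π_k f_k(x) / Σ_j π_j f_j(x).
Since both observations come from the same component, the likelihood for component k is f_k(x₁)·f_k(x₂).
  p_I = [e^(−1.3)·1.3^0/0! = 0.272532] × [5.5137e-05] = 1.50266e-05
  p_II = [e^(−2.9)·2.9^0/0! = 0.0550232] × [0.00682668] = 0.000375626
  p_III = [e^(−5.9)·5.9^0/0! = 0.00273944] × [0.0997604] = 0.000273288
  p_IV = [e^(−6.1)·6.1^0/0! = 0.00224287] × [0.10664] = 0.00023918
Multiply by the mixture weights:
  π_I·p_I = 0.44 × 1.50266e-05 = 6.6117e-06
  π_II·p_II = 0.17 × 0.000375626 = 6.38564e-05
  π_III·p_III = 0.12 × 0.000273288 = 3.27946e-05
  π_IV·p_IV = 0.27 × 0.00023918 = 6.45787e-05
Denominator: 6.6117e-06 + 6.38564e-05 + 3.27946e-05 + 6.45787e-05 = 0.000167841
P(Regime IV | x₁, x₂) ≈ 0.385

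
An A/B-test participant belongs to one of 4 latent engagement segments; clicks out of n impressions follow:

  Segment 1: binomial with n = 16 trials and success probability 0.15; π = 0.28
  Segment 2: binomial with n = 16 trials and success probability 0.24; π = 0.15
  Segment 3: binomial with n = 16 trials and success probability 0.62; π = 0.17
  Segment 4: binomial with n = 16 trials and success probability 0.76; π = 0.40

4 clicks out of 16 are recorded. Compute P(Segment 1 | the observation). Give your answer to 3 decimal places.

Posterior ∝ prior × likelihood, so P(k | x) ∝ π_k f_k(x); normalise over all components.
Binomial probabilities:
  p_1 = 0.131058
  p_2 = 0.224223
  p_3 = 0.00243804
  p_4 = 2.21748e-05
Prior × likelihood for each component:
  π_1·p_1 = 0.28 × 0.131058 = 0.0366962
  π_2·p_2 = 0.15 × 0.224223 = 0.0336334
  π_3·p_3 = 0.17 × 0.00243804 = 0.000414467
  π_4·p_4 = 0.40 × 2.21748e-05 = 8.86994e-06
Denominator: 0.0366962 + 0.0336334 + 0.000414467 + 8.86994e-06 = 0.070753
P(Segment 1 | data) ≈ 0.519

0.519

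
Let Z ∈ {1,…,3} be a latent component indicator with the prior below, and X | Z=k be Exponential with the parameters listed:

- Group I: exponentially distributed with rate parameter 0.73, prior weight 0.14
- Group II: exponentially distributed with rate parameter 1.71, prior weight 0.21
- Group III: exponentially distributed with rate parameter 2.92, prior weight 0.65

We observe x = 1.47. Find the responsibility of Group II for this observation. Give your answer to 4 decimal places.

The responsibility of component k is w_k f_k(x) divided by Σ_j w_j f_j(x).
Component likelihoods at x = 1.47:
  p_I = 0.73·e^(−0.73·1.47) = 0.73·e^(−1.0731) = 0.249621
  p_II = 1.71·e^(−1.71·1.47) = 1.71·e^(−2.5137) = 0.138455
  p_III = 2.92·e^(−2.92·1.47) = 2.92·e^(−4.2924) = 0.0399225
Multiply by the mixture weights:
  w_I·p_I = 0.14 × 0.249621 = 0.034947
  w_II·p_II = 0.21 × 0.138455 = 0.0290756
  w_III·p_III = 0.65 × 0.0399225 = 0.0259496
Denominator: 0.034947 + 0.0290756 + 0.0259496 = 0.0899722
Responsibility of Group II: 0.0290756 / 0.0899722 ≈ 0.3232

0.3232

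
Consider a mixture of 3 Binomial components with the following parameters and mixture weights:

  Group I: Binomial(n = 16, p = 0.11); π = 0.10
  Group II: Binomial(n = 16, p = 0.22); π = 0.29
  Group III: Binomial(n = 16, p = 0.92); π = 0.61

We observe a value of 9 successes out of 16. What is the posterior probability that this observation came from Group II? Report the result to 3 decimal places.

0.909

By Bayes' theorem, P(k | x) = P(Z=k) f_k(x) / Σ_j P(Z=j) f_j(x).
Binomial probabilities:
  p_I = C(16,9)·0.11^9·0.89^7 = 11440·2.35795e-09·0.442313 = 1.19314e-05
  p_II = C(16,9)·0.22^9·0.78^7 = 11440·1.20727e-06·0.175656 = 0.00242601
  p_III = C(16,9)·0.92^9·0.08^7 = 11440·0.472161·2.09715e-08 = 0.000113278
Weight by the priors:
  P(Z=I)·p_I = 0.10 × 1.19314e-05 = 1.19314e-06
  P(Z=II)·p_II = 0.29 × 0.00242601 = 0.000703543
  P(Z=III)·p_III = 0.61 × 0.000113278 = 6.90997e-05
Sum: 1.19314e-06 + 0.000703543 + 6.90997e-05 = 0.000773835
Responsibility of Group II: 0.000703543 / 0.000773835 ≈ 0.909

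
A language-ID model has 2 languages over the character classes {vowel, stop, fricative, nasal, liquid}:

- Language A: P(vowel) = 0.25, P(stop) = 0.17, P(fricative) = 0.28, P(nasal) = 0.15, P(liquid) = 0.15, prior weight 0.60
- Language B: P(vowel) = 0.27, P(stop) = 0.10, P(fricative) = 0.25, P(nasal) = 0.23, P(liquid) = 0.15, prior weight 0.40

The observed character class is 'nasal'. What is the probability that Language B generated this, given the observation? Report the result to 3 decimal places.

0.505

The responsibility of component k is w_k f_k(x) divided by Σ_j w_j f_j(x).
Categorical probabilities:
  f_A = 0.15
  f_B = 0.23
Multiply by the mixture weights:
  w_A·f_A = 0.60 × 0.15 = 0.09
  w_B·f_B = 0.40 × 0.23 = 0.092
Evidence: 0.09 + 0.092 = 0.182
So the posterior for Language B is 0.092 / 0.182 ≈ 0.505.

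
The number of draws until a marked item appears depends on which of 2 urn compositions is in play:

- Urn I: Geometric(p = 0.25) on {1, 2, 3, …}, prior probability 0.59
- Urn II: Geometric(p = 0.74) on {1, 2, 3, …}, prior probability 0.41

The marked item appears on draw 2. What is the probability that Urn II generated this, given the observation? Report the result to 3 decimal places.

0.416

Posterior ∝ prior × likelihood, so P(k | x) ∝ w_k f_k(x); normalise over all components.
Component likelihoods at x = 2:
  f_I = 0.25·(1−0.25)^1 = 0.25·0.75 = 0.1875
  f_II = 0.74·(1−0.74)^1 = 0.74·0.26 = 0.1924
Multiply by the mixture weights:
  w_I·f_I = 0.59 × 0.1875 = 0.110625
  w_II·f_II = 0.41 × 0.1924 = 0.078884
Denominator: 0.110625 + 0.078884 = 0.189509
So the posterior for Urn II is 0.078884 / 0.189509 ≈ 0.416.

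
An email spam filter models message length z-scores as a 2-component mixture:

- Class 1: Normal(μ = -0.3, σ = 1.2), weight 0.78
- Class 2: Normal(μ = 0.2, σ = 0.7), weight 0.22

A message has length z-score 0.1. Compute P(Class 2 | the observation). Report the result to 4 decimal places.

0.3360

By Bayes' theorem, P(k | x) = P(Z=k) f_k(x) / Σ_j P(Z=j) f_j(x).
Evaluate each component's likelihood at the observed value:
  p_1 = (1/(1.2·√(2π)))·exp(−(0.1−-0.3)²/(2·1.2²)) = 0.332452·exp(-0.05556) = 0.314486
  p_2 = (1/(0.7·√(2π)))·exp(−(0.1−0.2)²/(2·0.7²)) = 0.569918·exp(-0.01020) = 0.564132
Prior × likelihood for each component:
  P(Z=1)·p_1 = 0.78 × 0.314486 = 0.245299
  P(Z=2)·p_2 = 0.22 × 0.564132 = 0.124109
Normaliser: 0.245299 + 0.124109 = 0.369408
P(Class 2 | the observation) = 0.124109 / 0.369408 ≈ 0.3360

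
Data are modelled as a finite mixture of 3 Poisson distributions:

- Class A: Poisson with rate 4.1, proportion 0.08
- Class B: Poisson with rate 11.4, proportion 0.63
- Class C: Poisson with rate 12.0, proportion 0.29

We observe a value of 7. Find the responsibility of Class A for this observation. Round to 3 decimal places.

0.097

Posterior ∝ prior × likelihood, so P(k | x) ∝ π_k f_k(x); normalise over all components.
Component likelihoods at x = 7:
  p_A = e^(−4.1)·4.1^7/7! = 0.0640397
  p_B = e^(−11.4)·11.4^7/7! = 0.0555836
  p_C = e^(−12.0)·12.0^7/7! = 0.0436822
Unnormalised posteriors:
  π_A·p_A = 0.08 × 0.0640397 = 0.00512317
  π_B·p_B = 0.63 × 0.0555836 = 0.0350176
  π_C·p_C = 0.29 × 0.0436822 = 0.0126678
Denominator: 0.00512317 + 0.0350176 + 0.0126678 = 0.0528086
Responsibility of Class A: 0.00512317 / 0.0528086 ≈ 0.097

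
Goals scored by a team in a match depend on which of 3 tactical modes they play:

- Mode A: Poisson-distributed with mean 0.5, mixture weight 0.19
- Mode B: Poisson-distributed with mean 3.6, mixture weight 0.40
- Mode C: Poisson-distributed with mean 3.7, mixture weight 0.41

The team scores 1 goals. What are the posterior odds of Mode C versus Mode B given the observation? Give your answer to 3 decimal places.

Only the two components matter; the odds are (π_i f_i(x)) / (π_j f_j(x)).
Poisson probabilities:
  L_A = e^(−0.5)·0.5^1/1! = 0.303265
  L_B = e^(−3.6)·3.6^1/1! = 0.0983654
  L_C = e^(−3.7)·3.7^1/1! = 0.091477
0.0375056 / 0.0393462 ≈ 0.953

0.953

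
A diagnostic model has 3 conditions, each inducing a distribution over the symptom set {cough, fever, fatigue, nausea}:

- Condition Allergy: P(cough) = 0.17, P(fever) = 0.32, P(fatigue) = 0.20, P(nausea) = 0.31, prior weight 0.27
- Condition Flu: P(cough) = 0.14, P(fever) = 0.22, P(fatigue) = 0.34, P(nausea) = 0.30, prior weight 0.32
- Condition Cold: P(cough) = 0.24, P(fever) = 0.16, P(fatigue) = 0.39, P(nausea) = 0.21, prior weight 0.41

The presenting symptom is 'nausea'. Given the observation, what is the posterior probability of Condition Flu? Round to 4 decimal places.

Posterior ∝ prior × likelihood, so P(k | x) ∝ π_k f_k(x); normalise over all components.
Evaluate each component's likelihood at the observed value:
  p_Allergy = 0.31
  p_Flu = 0.3
  p_Cold = 0.21
Prior × likelihood for each component:
  π_Allergy·p_Allergy = 0.27 × 0.31 = 0.0837
  π_Flu·p_Flu = 0.32 × 0.3 = 0.096
  π_Cold·p_Cold = 0.41 × 0.21 = 0.0861
Denominator: 0.0837 + 0.096 + 0.0861 = 0.2658
Responsibility of Condition Flu: 0.096 / 0.2658 ≈ 0.3612

0.3612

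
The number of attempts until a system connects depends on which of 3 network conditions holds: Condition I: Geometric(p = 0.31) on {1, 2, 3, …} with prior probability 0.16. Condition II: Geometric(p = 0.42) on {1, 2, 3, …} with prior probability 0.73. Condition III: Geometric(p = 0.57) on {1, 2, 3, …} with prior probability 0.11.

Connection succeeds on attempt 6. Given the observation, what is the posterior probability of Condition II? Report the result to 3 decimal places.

By Bayes' theorem, P(k | x) = P(Z=k) f_k(x) / Σ_j P(Z=j) f_j(x).
Component likelihoods at x = 6:
  f_I = 0.31·(1−0.31)^5 = 0.31·0.156403 = 0.048485
  f_II = 0.42·(1−0.42)^5 = 0.42·0.0656357 = 0.027567
  f_III = 0.57·(1−0.57)^5 = 0.57·0.0147008 = 0.00837948
Multiply by the mixture weights:
  P(Z=I)·f_I = 0.16 × 0.048485 = 0.0077576
  P(Z=II)·f_II = 0.73 × 0.027567 = 0.0201239
  P(Z=III)·f_III = 0.11 × 0.00837948 = 0.000921743
Denominator: 0.0077576 + 0.0201239 + 0.000921743 = 0.0288032
P(Condition II | x) = 0.0201239 / 0.0288032 ≈ 0.699

0.699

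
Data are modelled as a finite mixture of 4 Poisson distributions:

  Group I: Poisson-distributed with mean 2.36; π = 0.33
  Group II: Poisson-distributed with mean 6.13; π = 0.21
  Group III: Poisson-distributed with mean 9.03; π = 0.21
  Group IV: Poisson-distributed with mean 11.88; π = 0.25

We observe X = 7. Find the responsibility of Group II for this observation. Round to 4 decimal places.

0.4343

Posterior ∝ prior × likelihood, so P(k | x) ∝ w_k f_k(x); normalise over all components.
Evaluate each component's likelihood at the observed value:
  L_I = 0.00763868
  L_II = 0.140465
  L_III = 0.116333
  L_IV = 0.0459056
Multiply by the mixture weights:
  w_I·L_I = 0.33 × 0.00763868 = 0.00252077
  w_II·L_II = 0.21 × 0.140465 = 0.0294976
  w_III·L_III = 0.21 × 0.116333 = 0.02443
  w_IV·L_IV = 0.25 × 0.0459056 = 0.0114764
Normaliser: 0.00252077 + 0.0294976 + 0.02443 + 0.0114764 = 0.0679248
So the posterior for Group II is 0.0294976 / 0.0679248 ≈ 0.4343.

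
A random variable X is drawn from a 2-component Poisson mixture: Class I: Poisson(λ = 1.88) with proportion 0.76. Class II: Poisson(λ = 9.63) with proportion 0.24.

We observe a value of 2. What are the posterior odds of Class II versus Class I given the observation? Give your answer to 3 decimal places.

0.004

Since P(k|x) ∝ π_k f_k(x), the posterior odds are π_i f_i(x) / (π_j f_j(x)).
Component likelihoods at x = 2:
  f_I = e^(−1.88)·1.88^2/2! = 0.269657
  f_II = e^(−9.63)·9.63^2/2! = 0.00304766
0.000731439 / 0.204939 ≈ 0.004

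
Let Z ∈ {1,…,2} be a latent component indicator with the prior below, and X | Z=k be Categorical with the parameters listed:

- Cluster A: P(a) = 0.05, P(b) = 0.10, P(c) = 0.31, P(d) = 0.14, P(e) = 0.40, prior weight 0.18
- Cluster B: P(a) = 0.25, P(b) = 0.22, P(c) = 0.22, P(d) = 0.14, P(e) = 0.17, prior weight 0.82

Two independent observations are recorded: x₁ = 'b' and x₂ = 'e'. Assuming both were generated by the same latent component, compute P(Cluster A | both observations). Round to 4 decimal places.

Posterior ∝ prior × likelihood, so P(k | x) ∝ π_k f_k(x); normalise over all components.
Since both observations come from the same component, the likelihood for component k is f_k(x₁)·f_k(x₂).
  p_A = [P(b | comp) = 0.10] × [0.4] = 0.04
  p_B = [P(b | comp) = 0.22] × [0.17] = 0.0374
Multiply by the mixture weights:
  π_A·p_A = 0.18 × 0.04 = 0.0072
  π_B·p_B = 0.82 × 0.0374 = 0.030668
Sum: 0.0072 + 0.030668 = 0.037868
Responsibility of Cluster A: 0.0072 / 0.037868 ≈ 0.1901

0.1901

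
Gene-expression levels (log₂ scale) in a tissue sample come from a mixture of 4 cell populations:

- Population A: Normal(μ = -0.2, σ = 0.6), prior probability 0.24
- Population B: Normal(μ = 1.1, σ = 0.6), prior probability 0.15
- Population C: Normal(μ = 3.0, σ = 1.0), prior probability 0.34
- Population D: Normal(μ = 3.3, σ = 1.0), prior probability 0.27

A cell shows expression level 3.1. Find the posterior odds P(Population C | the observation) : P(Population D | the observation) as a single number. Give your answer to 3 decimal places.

The posterior odds equal the prior odds times the likelihood ratio: (w_i/w_j)·(f_i(x)/f_j(x)).
Component likelihoods at x = 3.1:
  L_A = (1/(0.6·√(2π)))·exp(−(3.1−-0.2)²/(2·0.6²)) = 0.664904·exp(-15.12500) = 1.79496e-07
  L_B = (1/(0.6·√(2π)))·exp(−(3.1−1.1)²/(2·0.6²)) = 0.664904·exp(-5.55556) = 0.00257046
  L_C = (1/(1.0·√(2π)))·exp(−(3.1−3.0)²/(2·1.0²)) = 0.398942·exp(-0.00500) = 0.396953
  L_D = (1/(1.0·√(2π)))·exp(−(3.1−3.3)²/(2·1.0²)) = 0.398942·exp(-0.02000) = 0.391043
Odds = (0.34/0.27) × (0.396953/0.391043) = 1.25926 × 1.01511 ≈ 1.278

1.278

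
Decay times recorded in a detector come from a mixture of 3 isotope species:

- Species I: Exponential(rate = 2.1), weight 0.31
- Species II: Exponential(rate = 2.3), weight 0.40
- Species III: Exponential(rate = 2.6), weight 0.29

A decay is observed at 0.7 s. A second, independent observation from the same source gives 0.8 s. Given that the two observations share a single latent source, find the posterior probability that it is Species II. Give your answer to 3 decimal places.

0.406

By Bayes' theorem, P(k | x) = π_k f_k(x) / Σ_j π_j f_j(x).
Since both observations come from the same component, the likelihood for component k is f_k(x₁)·f_k(x₂).
  p_I = [0.482844] × [0.391385] = 0.188978
  p_II = [0.459742] × [0.36528] = 0.167934
  p_III = [0.421267] × [0.324819] = 0.136835
Prior × likelihood for each component:
  π_I·p_I = 0.31 × 0.188978 = 0.0585831
  π_II·p_II = 0.40 × 0.167934 = 0.0671738
  π_III·p_III = 0.29 × 0.136835 = 0.0396822
Normaliser: 0.0585831 + 0.0671738 + 0.0396822 = 0.165439
Responsibility of Species II: 0.0671738 / 0.165439 ≈ 0.406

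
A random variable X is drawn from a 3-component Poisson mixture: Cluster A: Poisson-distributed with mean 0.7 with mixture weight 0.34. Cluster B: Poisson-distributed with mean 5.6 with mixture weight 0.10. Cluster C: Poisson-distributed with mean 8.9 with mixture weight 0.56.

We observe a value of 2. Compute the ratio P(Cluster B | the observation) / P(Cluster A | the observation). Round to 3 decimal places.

Only the two components matter; the odds are (P(Z=i) f_i(x)) / (P(Z=j) f_j(x)).
Evaluate each component's likelihood at the observed value:
  f_A = e^(−0.7)·0.7^2/2! = 0.121663
  f_B = e^(−5.6)·5.6^2/2! = 0.0579825
  f_C = e^(−8.9)·8.9^2/2! = 0.00540168
Odds = (0.10/0.34) × (0.0579825/0.121663) = 0.294118 × 0.476581 ≈ 0.140

0.140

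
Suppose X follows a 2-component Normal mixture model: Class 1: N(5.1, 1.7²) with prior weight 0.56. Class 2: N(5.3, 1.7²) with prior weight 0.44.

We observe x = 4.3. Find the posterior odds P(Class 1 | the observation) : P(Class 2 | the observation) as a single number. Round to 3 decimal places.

1.355

The posterior odds equal the prior odds times the likelihood ratio: (w_i/w_j)·(f_i(x)/f_j(x)).
Normal densities:
  L_1 = (1/(1.7·√(2π)))·exp(−(4.3−5.1)²/(2·1.7²)) = 0.234672·exp(-0.11073) = 0.210074
  L_2 = (1/(1.7·√(2π)))·exp(−(4.3−5.3)²/(2·1.7²)) = 0.234672·exp(-0.17301) = 0.197389
0.117642 / 0.0868513 ≈ 1.355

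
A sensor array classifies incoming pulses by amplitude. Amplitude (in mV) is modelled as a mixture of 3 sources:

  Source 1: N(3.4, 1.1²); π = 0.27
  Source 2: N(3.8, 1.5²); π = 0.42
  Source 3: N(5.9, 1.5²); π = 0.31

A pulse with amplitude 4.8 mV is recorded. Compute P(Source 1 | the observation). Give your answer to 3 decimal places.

P(component k | x) = π_k·f_k(x) / marginal(x), where marginal(x) = Σ_j π_j·f_j(x).
Normal densities:
  L_1 = 0.161352
  L_2 = 0.212965
  L_3 = 0.203255
Unnormalised posteriors:
  π_1·L_1 = 0.27 × 0.161352 = 0.0435651
  π_2·L_2 = 0.42 × 0.212965 = 0.0894454
  π_3·L_3 = 0.31 × 0.203255 = 0.0630091
Denominator: 0.0435651 + 0.0894454 + 0.0630091 = 0.19602
So the posterior for Source 1 is 0.0435651 / 0.19602 ≈ 0.222.

0.222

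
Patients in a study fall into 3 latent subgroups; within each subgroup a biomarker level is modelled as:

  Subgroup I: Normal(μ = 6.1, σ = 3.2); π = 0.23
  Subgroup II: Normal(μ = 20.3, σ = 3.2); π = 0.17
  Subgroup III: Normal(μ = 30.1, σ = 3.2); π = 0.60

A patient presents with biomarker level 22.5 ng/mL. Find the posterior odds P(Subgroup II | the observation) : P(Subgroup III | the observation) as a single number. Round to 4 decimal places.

3.7541

Only the two components matter; the odds are (P(Z=i) f_i(x)) / (P(Z=j) f_j(x)).
Evaluate each component's likelihood at the observed value:
  p_I = (1/(3.2·√(2π)))·exp(−(22.5−6.1)²/(2·3.2²)) = 0.124669·exp(-13.13281) = 2.46747e-07
  p_II = (1/(3.2·√(2π)))·exp(−(22.5−20.3)²/(2·3.2²)) = 0.124669·exp(-0.23633) = 0.0984292
  p_III = (1/(3.2·√(2π)))·exp(−(22.5−30.1)²/(2·3.2²)) = 0.124669·exp(-2.82031) = 0.00742872
Odds = (0.17/0.60) × (0.0984292/0.00742872) = 0.283333 × 13.2498 ≈ 3.7541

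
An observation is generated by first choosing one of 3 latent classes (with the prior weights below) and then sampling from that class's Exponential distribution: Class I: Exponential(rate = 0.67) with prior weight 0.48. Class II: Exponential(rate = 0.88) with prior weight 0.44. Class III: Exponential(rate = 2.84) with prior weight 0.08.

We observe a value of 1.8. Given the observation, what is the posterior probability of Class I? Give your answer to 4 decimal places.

The responsibility of component k is w_k f_k(x) divided by Σ_j w_j f_j(x).
Evaluate each component's likelihood at the observed value:
  f_I = 0.67·e^(−0.67·1.8) = 0.67·e^(−1.2060) = 0.200593
  f_II = 0.88·e^(−0.88·1.8) = 0.88·e^(−1.5840) = 0.180535
  f_III = 2.84·e^(−2.84·1.8) = 2.84·e^(−5.1120) = 0.0171082
Multiply by the mixture weights:
  w_I·f_I = 0.48 × 0.200593 = 0.0962846
  w_II·f_II = 0.44 × 0.180535 = 0.0794352
  w_III·f_III = 0.08 × 0.0171082 = 0.00136866
Sum: 0.0962846 + 0.0794352 + 0.00136866 = 0.177088
So the posterior for Class I is 0.0962846 / 0.177088 ≈ 0.5437.

0.5437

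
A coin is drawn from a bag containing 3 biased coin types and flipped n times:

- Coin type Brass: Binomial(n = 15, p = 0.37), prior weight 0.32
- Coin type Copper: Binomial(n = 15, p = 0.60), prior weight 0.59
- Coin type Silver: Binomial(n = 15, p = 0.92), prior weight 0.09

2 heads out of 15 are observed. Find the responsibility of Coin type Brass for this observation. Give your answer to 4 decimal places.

0.9870

By Bayes' theorem, P(k | x) = P(Z=k) f_k(x) / Σ_j P(Z=j) f_j(x).
Binomial probabilities:
  p_Brass = C(15,2)·0.37^2·0.63^13 = 105·0.1369·0.00246279 = 0.0354014
  p_Copper = C(15,2)·0.60^2·0.40^13 = 105·0.36·6.71089e-06 = 0.000253672
  p_Silver = C(15,2)·0.92^2·0.08^13 = 105·0.8464·5.49756e-15 = 4.88579e-13
Weight by the priors:
  P(Z=Brass)·p_Brass = 0.32 × 0.0354014 = 0.0113284
  P(Z=Copper)·p_Copper = 0.59 × 0.000253672 = 0.000149666
  P(Z=Silver)·p_Silver = 0.09 × 4.88579e-13 = 4.39721e-14
Sum: 0.0113284 + 0.000149666 + 4.39721e-14 = 0.0114781
Responsibility of Coin type Brass: 0.0113284 / 0.0114781 ≈ 0.9870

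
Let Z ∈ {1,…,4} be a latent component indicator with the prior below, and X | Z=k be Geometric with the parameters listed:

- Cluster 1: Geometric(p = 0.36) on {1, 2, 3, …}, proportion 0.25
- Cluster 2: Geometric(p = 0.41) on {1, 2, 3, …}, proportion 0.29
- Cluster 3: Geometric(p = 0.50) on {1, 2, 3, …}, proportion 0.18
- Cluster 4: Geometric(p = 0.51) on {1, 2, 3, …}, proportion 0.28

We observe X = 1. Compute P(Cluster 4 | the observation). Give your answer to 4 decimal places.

0.3233

The responsibility of component k is P(Z=k) f_k(x) divided by Σ_j P(Z=j) f_j(x).
Evaluate each component's likelihood at the observed value:
  L_1 = 0.36·(1−0.36)^0 = 0.36·1 = 0.36
  L_2 = 0.41·(1−0.41)^0 = 0.41·1 = 0.41
  L_3 = 0.50·(1−0.50)^0 = 0.50·1 = 0.5
  L_4 = 0.51·(1−0.51)^0 = 0.51·1 = 0.51
Unnormalised posteriors:
  P(Z=1)·L_1 = 0.25 × 0.36 = 0.09
  P(Z=2)·L_2 = 0.29 × 0.41 = 0.1189
  P(Z=3)·L_3 = 0.18 × 0.5 = 0.09
  P(Z=4)·L_4 = 0.28 × 0.51 = 0.1428
Denominator: 0.09 + 0.1189 + 0.09 + 0.1428 = 0.4417
So the posterior for Cluster 4 is 0.1428 / 0.4417 ≈ 0.3233.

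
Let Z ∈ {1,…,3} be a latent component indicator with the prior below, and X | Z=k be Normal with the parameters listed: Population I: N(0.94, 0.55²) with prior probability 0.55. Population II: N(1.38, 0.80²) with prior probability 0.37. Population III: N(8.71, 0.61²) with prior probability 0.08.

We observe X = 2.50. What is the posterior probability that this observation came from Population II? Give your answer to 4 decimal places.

P(component k | x) = w_k·f_k(x) / marginal(x), where marginal(x) = Σ_j w_j·f_j(x).
Component likelihoods at x = 2.50:
  L_I = (1/(0.55·√(2π)))·exp(−(2.50−0.94)²/(2·0.55²)) = 0.725350·exp(-4.02248) = 0.0129899
  L_II = (1/(0.80·√(2π)))·exp(−(2.50−1.38)²/(2·0.80²)) = 0.498678·exp(-0.98000) = 0.187159
  L_III = (1/(0.61·√(2π)))·exp(−(2.50−8.71)²/(2·0.61²)) = 0.654004·exp(-51.81954) = 2.04475e-23
Multiply by the mixture weights:
  w_I·L_I = 0.55 × 0.0129899 = 0.00714446
  w_II·L_II = 0.37 × 0.187159 = 0.069249
  w_III·L_III = 0.08 × 2.04475e-23 = 1.6358e-24
Normaliser: 0.00714446 + 0.069249 + 1.6358e-24 = 0.0763934
P(Population II | x) = 0.069249 / 0.0763934 ≈ 0.9065

0.9065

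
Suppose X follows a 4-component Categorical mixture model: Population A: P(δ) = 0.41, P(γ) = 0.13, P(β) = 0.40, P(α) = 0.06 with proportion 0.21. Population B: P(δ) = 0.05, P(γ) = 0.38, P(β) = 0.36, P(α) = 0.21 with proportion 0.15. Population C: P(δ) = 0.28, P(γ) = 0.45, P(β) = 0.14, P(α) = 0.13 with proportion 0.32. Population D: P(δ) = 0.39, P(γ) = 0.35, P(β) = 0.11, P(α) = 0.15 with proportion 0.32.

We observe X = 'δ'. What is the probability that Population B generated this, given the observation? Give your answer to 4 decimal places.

0.0244

By Bayes' theorem, P(k | x) = π_k f_k(x) / Σ_j π_j f_j(x).
Categorical probabilities:
  p_A = P(δ | comp) = 0.41
  p_B = P(δ | comp) = 0.05
  p_C = P(δ | comp) = 0.28
  p_D = P(δ | comp) = 0.39
Multiply by the mixture weights:
  π_A·p_A = 0.21 × 0.41 = 0.0861
  π_B·p_B = 0.15 × 0.05 = 0.0075
  π_C·p_C = 0.32 × 0.28 = 0.0896
  π_D·p_D = 0.32 × 0.39 = 0.1248
Sum: 0.0861 + 0.0075 + 0.0896 + 0.1248 = 0.308
So the posterior for Population B is 0.0075 / 0.308 ≈ 0.0244.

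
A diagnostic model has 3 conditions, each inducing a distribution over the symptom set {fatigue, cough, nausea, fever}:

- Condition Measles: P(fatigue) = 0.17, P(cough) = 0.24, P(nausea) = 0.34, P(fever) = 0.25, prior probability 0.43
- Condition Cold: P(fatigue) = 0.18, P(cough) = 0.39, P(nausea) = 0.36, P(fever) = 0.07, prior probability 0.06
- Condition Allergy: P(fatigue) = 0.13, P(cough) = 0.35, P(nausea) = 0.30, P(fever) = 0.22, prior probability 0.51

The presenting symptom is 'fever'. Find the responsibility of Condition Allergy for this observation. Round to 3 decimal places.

0.501

The responsibility of component k is π_k f_k(x) divided by Σ_j π_j f_j(x).
Component likelihoods at x = 'fever':
  L_Measles = 0.25
  L_Cold = 0.07
  L_Allergy = 0.22
Multiply by the mixture weights:
  π_Measles·L_Measles = 0.43 × 0.25 = 0.1075
  π_Cold·L_Cold = 0.06 × 0.07 = 0.0042
  π_Allergy·L_Allergy = 0.51 × 0.22 = 0.1122
Evidence: 0.1075 + 0.0042 + 0.1122 = 0.2239
P(Condition Allergy | 'fever') = 0.1122 / 0.2239 ≈ 0.501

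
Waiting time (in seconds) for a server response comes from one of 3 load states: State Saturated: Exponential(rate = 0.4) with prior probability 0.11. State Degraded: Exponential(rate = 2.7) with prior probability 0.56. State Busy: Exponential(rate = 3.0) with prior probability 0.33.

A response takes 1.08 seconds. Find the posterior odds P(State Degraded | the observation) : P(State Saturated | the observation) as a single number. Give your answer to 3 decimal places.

2.866

Since P(k|x) ∝ w_k f_k(x), the posterior odds are w_i f_i(x) / (w_j f_j(x)).
Exponential densities:
  p_Saturated = 0.259684
  p_Degraded = 0.146205
  p_Busy = 0.117492
Posterior odds = (w_Degraded·p_Degraded) / (w_Saturated·p_Saturated) = (0.56·0.146205) / (0.11·0.259684) = 0.0818746 / 0.0285652 ≈ 2.866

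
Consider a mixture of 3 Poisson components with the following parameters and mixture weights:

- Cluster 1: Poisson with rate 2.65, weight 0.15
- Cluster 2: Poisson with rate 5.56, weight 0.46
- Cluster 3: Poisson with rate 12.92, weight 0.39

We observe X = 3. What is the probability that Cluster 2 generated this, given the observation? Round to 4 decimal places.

0.6043

By Bayes' theorem, P(k | x) = π_k f_k(x) / Σ_j π_j f_j(x).
Component likelihoods at x = 3:
  L_1 = e^(−2.65)·2.65^3/3! = 0.219132
  L_2 = e^(−5.56)·5.56^3/3! = 0.110254
  L_3 = e^(−12.92)·12.92^3/3! = 0.00088014
Multiply by the mixture weights:
  π_1·L_1 = 0.15 × 0.219132 = 0.0328698
  π_2·L_2 = 0.46 × 0.110254 = 0.050717
  π_3·L_3 = 0.39 × 0.00088014 = 0.000343254
Normaliser: 0.0328698 + 0.050717 + 0.000343254 = 0.0839301
Responsibility of Cluster 2: 0.050717 / 0.0839301 ≈ 0.6043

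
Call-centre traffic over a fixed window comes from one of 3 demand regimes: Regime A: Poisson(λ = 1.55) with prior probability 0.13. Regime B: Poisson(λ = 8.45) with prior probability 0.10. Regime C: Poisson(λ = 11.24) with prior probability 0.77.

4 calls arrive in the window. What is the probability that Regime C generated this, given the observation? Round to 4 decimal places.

The responsibility of component k is π_k f_k(x) divided by Σ_j π_j f_j(x).
Evaluate each component's likelihood at the observed value:
  p_A = e^(−1.55)·1.55^4/4! = 0.0510457
  p_B = e^(−8.45)·8.45^4/4! = 0.0454388
  p_C = e^(−11.24)·11.24^4/4! = 0.00873744
Weight by the priors:
  π_A·p_A = 0.13 × 0.0510457 = 0.00663594
  π_B·p_B = 0.10 × 0.0454388 = 0.00454388
  π_C·p_C = 0.77 × 0.00873744 = 0.00672783
Denominator: 0.00663594 + 0.00454388 + 0.00672783 = 0.0179076
So the posterior for Regime C is 0.00672783 / 0.0179076 ≈ 0.3757.

0.3757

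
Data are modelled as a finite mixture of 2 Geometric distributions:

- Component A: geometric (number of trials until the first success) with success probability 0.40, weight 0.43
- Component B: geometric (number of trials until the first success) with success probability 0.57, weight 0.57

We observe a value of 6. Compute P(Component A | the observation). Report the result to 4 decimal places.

Posterior ∝ prior × likelihood, so P(k | x) ∝ P(Z=k) f_k(x); normalise over all components.
Geometric probabilities:
  L_A = 0.031104
  L_B = 0.00837948
Weight by the priors:
  P(Z=A)·L_A = 0.43 × 0.031104 = 0.0133747
  P(Z=B)·L_B = 0.57 × 0.00837948 = 0.0047763
Sum: 0.0133747 + 0.0047763 = 0.018151
P(Component A | data) ≈ 0.7369

0.7369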